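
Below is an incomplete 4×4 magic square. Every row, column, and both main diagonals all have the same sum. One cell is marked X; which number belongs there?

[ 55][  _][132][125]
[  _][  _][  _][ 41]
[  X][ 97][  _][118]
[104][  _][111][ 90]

76

Column 4 is complete and sums to 374; that is the magic constant.
Row 1 needs 374; the known cells sum to 312, so (1,2) = 62.
The remaining cell in row 4 is (4,2) = 374 − 305 = 69.
Column 2 must total 374; the given cells sum to 228, so (2,2) = 146.
The remaining cell in main diagonal is (3,3) = 374 − 291 = 83.
The remaining cell in anti-diagonal is (2,3) = 374 − 326 = 48.
Row 2: 146 + 48 + 41 + ? = 374, so (2,1) = 139.
Row 3 needs 374; the known cells sum to 298, so (3,1) = 76.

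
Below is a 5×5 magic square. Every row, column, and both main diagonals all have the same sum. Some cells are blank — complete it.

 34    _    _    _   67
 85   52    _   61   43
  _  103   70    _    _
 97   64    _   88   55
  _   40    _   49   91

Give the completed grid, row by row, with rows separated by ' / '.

34 76 58 100 67 / 85 52 94 61 43 / 46 103 70 37 79 / 97 64 31 88 55 / 73 40 82 49 91

Main diagonal is already complete: 34 + 52 + 70 + 88 + 91 = 335, so that is the magic constant.
Row 2 must total 335; the given cells sum to 241, so (2,3) = 94.
Row 4: 97 + 64 + 88 + 55 + ? = 335, so (4,3) = 31.
Column 2 needs 335; the known cells sum to 259, so (1,2) = 76.
Using column 5: 67 + 43 + 55 + 91 + ? → (3,5) = 335 − 256 = 79.
Anti-diagonal must total 335; the given cells sum to 262, so (5,1) = 73.
Row 5 must total 335; the given cells sum to 253, so (5,3) = 82.
From column 1, 335 − (34 + 85 + 97 + 73) gives (3,1) = 46.
Column 3 must total 335; the given cells sum to 277, so (1,3) = 58.
The remaining cell in row 1 is (1,4) = 335 − 235 = 100.
Row 3: 46 + 103 + 70 + 79 + ? = 335, so (3,4) = 37.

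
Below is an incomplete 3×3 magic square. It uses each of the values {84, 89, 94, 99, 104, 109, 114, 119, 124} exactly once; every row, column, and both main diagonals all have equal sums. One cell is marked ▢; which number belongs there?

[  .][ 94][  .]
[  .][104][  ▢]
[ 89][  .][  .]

84

The 9 entries sum to 936, so each line sums to 936/3 = 312.
Column 2: 94 + 104 + ? = 312, so (3,2) = 114.
Anti-diagonal: 104 + 89 + ? = 312, so (1,3) = 119.
The remaining cell in row 1 is (1,1) = 312 − 213 = 99.
Row 3 must total 312; the given cells sum to 203, so (3,3) = 109.
Column 1 must total 312; the given cells sum to 188, so (2,1) = 124.
Using column 3: 119 + 109 + ? → (2,3) = 312 − 228 = 84.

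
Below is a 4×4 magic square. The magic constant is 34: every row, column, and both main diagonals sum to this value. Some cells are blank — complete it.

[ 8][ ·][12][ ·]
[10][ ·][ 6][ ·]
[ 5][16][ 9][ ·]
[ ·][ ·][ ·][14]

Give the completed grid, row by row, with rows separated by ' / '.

Row 3: 5 + 16 + 9 + ? = 34, so (3,4) = 4.
From column 1, 34 − (8 + 10 + 5) gives (4,1) = 11.
Column 3 must total 34; the given cells sum to 27, so (4,3) = 7.
Using main diagonal: 8 + 9 + 14 + ? → (2,2) = 34 − 31 = 3.
The remaining cell in anti-diagonal is (1,4) = 34 − 33 = 1.
Using row 1: 8 + 12 + 1 + ? → (1,2) = 34 − 21 = 13.
Using row 2: 10 + 3 + 6 + ? → (2,4) = 34 − 19 = 15.
From row 4, 34 − (11 + 7 + 14) gives (4,2) = 2.

8 13 12 1 / 10 3 6 15 / 5 16 9 4 / 11 2 7 14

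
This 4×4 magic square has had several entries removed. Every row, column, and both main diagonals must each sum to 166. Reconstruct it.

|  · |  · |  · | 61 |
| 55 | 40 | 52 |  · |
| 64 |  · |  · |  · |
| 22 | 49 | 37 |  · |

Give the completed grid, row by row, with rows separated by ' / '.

25 46 34 61 / 55 40 52 19 / 64 31 43 28 / 22 49 37 58

The remaining cell in row 2 is (2,4) = 166 − 147 = 19.
The remaining cell in row 4 is (4,4) = 166 − 108 = 58.
Using column 1: 55 + 64 + 22 + ? → (1,1) = 166 − 141 = 25.
Column 4 needs 166; the known cells sum to 138, so (3,4) = 28.
From main diagonal, 166 − (25 + 40 + 58) gives (3,3) = 43.
Anti-diagonal: 61 + 52 + 22 + ? = 166, so (3,2) = 31.
Using column 2: 40 + 31 + 49 + ? → (1,2) = 166 − 120 = 46.
Using column 3: 52 + 43 + 37 + ? → (1,3) = 166 − 132 = 34.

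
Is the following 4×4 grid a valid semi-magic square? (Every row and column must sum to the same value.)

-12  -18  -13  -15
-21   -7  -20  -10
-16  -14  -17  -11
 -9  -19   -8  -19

Row 1: -12 + (-18) + (-13) + (-15) = -58.
Row 2: -21 + (-7) + (-20) + (-10) = -58.
Row 3: -16 + (-14) + (-17) + (-11) = -58.
Row 4: -9 + (-19) + (-8) + (-19) = -55.
Column 1: -12 + (-21) + (-16) + (-9) = -58.
Column 2: -18 + (-7) + (-14) + (-19) = -58.
Column 3: -13 + (-20) + (-17) + (-8) = -58.
Column 4: -15 + (-10) + (-11) + (-19) = -55.

No — column 2 sums to -58 but column 4 sums to -55.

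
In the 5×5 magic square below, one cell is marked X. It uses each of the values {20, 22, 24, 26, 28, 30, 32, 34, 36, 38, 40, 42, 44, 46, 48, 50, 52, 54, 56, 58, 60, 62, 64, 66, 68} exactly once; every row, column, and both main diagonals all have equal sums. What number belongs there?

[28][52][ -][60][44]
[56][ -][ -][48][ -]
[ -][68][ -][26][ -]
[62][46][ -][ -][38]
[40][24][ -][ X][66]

The 25 entries sum to 1100, so each line sums to 1100/5 = 220.
Using row 1: 28 + 52 + 60 + 44 + ? → (1,3) = 220 − 184 = 36.
Using column 1: 28 + 56 + 62 + 40 + ? → (3,1) = 220 − 186 = 34.
Using column 2: 52 + 68 + 46 + 24 + ? → (2,2) = 220 − 190 = 30.
Anti-diagonal needs 220; the known cells sum to 178, so (3,3) = 42.
Row 3: 34 + 68 + 42 + 26 + ? = 220, so (3,5) = 50.
Using column 5: 44 + 50 + 38 + 66 + ? → (2,5) = 220 − 198 = 22.
Main diagonal: 28 + 30 + 42 + 66 + ? = 220, so (4,4) = 54.
Row 2: 56 + 30 + 48 + 22 + ? = 220, so (2,3) = 64.
Row 4 needs 220; the known cells sum to 200, so (4,3) = 20.
Column 3 needs 220; the known cells sum to 162, so (5,3) = 58.
From column 4, 220 − (60 + 48 + 26 + 54) gives (5,4) = 32.

32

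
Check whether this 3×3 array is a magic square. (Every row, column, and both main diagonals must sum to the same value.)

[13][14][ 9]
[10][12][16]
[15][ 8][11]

No — column 1 sums to 38 but row 1 sums to 36.

Row 1: 13 + 14 + 9 = 36.
Row 2: 10 + 12 + 16 = 38.
Row 3: 15 + 8 + 11 = 34.
Column 1: 13 + 10 + 15 = 38.
Column 2: 14 + 12 + 8 = 34.
Column 3: 9 + 16 + 11 = 36.
Main diagonal: 13 + 12 + 11 = 36.
Anti-diagonal: 9 + 12 + 15 = 36.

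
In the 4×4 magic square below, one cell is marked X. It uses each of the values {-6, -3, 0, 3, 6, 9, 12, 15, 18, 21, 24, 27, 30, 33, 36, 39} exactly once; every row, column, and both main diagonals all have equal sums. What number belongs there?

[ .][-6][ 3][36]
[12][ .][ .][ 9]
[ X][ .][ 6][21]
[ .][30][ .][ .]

24

The 16 entries sum to 264, so each line sums to 264/4 = 66.
Using row 1: -6 + 3 + 36 + ? → (1,1) = 66 − 33 = 33.
Column 4 must total 66; the given cells sum to 66, so (4,4) = 0.
Main diagonal: 33 + 6 + 0 + ? = 66, so (2,2) = 27.
Row 2 needs 66; the known cells sum to 48, so (2,3) = 18.
Using column 2: -6 + 27 + 30 + ? → (3,2) = 66 − 51 = 15.
Column 3 must total 66; the given cells sum to 27, so (4,3) = 39.
Using anti-diagonal: 36 + 18 + 15 + ? → (4,1) = 66 − 69 = -3.
Using row 3: 15 + 6 + 21 + ? → (3,1) = 66 − 42 = 24.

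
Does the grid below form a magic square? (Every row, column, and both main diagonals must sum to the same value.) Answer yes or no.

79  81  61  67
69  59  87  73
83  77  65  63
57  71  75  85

Row 1: 79 + 81 + 61 + 67 = 288.
Row 2: 69 + 59 + 87 + 73 = 288.
Row 3: 83 + 77 + 65 + 63 = 288.
Row 4: 57 + 71 + 75 + 85 = 288.
Column 1: 79 + 69 + 83 + 57 = 288.
Column 2: 81 + 59 + 77 + 71 = 288.
Column 3: 61 + 87 + 65 + 75 = 288.
Column 4: 67 + 73 + 63 + 85 = 288.
Main diagonal: 79 + 59 + 65 + 85 = 288.
Anti-diagonal: 67 + 87 + 77 + 57 = 288.
All lines sum to 288.

Yes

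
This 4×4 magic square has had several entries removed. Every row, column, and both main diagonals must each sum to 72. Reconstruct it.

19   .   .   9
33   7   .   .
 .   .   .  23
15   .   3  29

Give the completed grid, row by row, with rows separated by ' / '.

19 13 31 9 / 33 7 21 11 / 5 27 17 23 / 15 25 3 29

Row 4 needs 72; the known cells sum to 47, so (4,2) = 25.
Column 1: 19 + 33 + 15 + ? = 72, so (3,1) = 5.
Column 4 must total 72; the given cells sum to 61, so (2,4) = 11.
Using main diagonal: 19 + 7 + 29 + ? → (3,3) = 72 − 55 = 17.
The remaining cell in row 2 is (2,3) = 72 − 51 = 21.
Using row 3: 5 + 17 + 23 + ? → (3,2) = 72 − 45 = 27.
The remaining cell in column 2 is (1,2) = 72 − 59 = 13.
Column 3 must total 72; the given cells sum to 41, so (1,3) = 31.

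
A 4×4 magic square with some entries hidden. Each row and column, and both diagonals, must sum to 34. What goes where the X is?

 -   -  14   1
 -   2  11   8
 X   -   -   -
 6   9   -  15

3

The remaining cell in row 2 is (2,1) = 34 − 21 = 13.
Row 4 must total 34; the given cells sum to 30, so (4,3) = 4.
The remaining cell in column 3 is (3,3) = 34 − 29 = 5.
Column 4 needs 34; the known cells sum to 24, so (3,4) = 10.
The remaining cell in main diagonal is (1,1) = 34 − 22 = 12.
Anti-diagonal: 1 + 11 + 6 + ? = 34, so (3,2) = 16.
Row 1: 12 + 14 + 1 + ? = 34, so (1,2) = 7.
Row 3 must total 34; the given cells sum to 31, so (3,1) = 3.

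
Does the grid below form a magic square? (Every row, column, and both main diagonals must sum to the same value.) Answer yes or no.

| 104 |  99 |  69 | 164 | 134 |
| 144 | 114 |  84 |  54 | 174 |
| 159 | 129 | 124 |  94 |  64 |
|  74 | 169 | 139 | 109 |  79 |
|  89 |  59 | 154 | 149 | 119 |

Yes

Row 1: 104 + 99 + 69 + 164 + 134 = 570.
Row 2: 144 + 114 + 84 + 54 + 174 = 570.
Row 3: 159 + 129 + 124 + 94 + 64 = 570.
Row 4: 74 + 169 + 139 + 109 + 79 = 570.
Row 5: 89 + 59 + 154 + 149 + 119 = 570.
Column 1: 104 + 144 + 159 + 74 + 89 = 570.
Column 2: 99 + 114 + 129 + 169 + 59 = 570.
Column 3: 69 + 84 + 124 + 139 + 154 = 570.
Column 4: 164 + 54 + 94 + 109 + 149 = 570.
Column 5: 134 + 174 + 64 + 79 + 119 = 570.
Main diagonal: 104 + 114 + 124 + 109 + 119 = 570.
Anti-diagonal: 134 + 54 + 124 + 169 + 89 = 570.
All lines sum to 570.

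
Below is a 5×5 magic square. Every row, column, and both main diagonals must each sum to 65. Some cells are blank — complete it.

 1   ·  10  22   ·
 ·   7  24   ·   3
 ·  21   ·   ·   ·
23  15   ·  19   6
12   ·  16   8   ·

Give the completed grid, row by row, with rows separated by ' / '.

1 18 10 22 14 / 20 7 24 11 3 / 9 21 13 5 17 / 23 15 2 19 6 / 12 4 16 8 25

Using row 4: 23 + 15 + 19 + 6 + ? → (4,3) = 65 − 63 = 2.
From column 3, 65 − (10 + 24 + 2 + 16) gives (3,3) = 13.
From main diagonal, 65 − (1 + 7 + 13 + 19) gives (5,5) = 25.
From row 5, 65 − (12 + 16 + 8 + 25) gives (5,2) = 4.
Column 2: 7 + 21 + 15 + 4 + ? = 65, so (1,2) = 18.
From row 1, 65 − (1 + 18 + 10 + 22) gives (1,5) = 14.
Using column 5: 14 + 3 + 6 + 25 + ? → (3,5) = 65 − 48 = 17.
Anti-diagonal: 14 + 13 + 15 + 12 + ? = 65, so (2,4) = 11.
Row 2: 7 + 24 + 11 + 3 + ? = 65, so (2,1) = 20.
Column 1: 1 + 20 + 23 + 12 + ? = 65, so (3,1) = 9.
Column 4 needs 65; the known cells sum to 60, so (3,4) = 5.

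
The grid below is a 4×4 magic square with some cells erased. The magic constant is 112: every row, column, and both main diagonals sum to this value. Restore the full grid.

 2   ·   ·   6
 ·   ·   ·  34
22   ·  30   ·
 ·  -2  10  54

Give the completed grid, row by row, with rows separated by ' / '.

2 46 58 6 / 38 26 14 34 / 22 42 30 18 / 50 -2 10 54

Row 4: -2 + 10 + 54 + ? = 112, so (4,1) = 50.
Column 1: 2 + 22 + 50 + ? = 112, so (2,1) = 38.
Column 4 must total 112; the given cells sum to 94, so (3,4) = 18.
From main diagonal, 112 − (2 + 30 + 54) gives (2,2) = 26.
Row 2: 38 + 26 + 34 + ? = 112, so (2,3) = 14.
Row 3 needs 112; the known cells sum to 70, so (3,2) = 42.
From column 2, 112 − (26 + 42 + (-2)) gives (1,2) = 46.
From column 3, 112 − (14 + 30 + 10) gives (1,3) = 58.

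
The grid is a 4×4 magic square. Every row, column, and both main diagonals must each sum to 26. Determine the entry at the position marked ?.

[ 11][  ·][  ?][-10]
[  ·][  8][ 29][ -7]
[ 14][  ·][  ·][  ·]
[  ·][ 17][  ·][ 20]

26

The remaining cell in row 2 is (2,1) = 26 − 30 = -4.
Column 1: 11 + (-4) + 14 + ? = 26, so (4,1) = 5.
Using column 4: -10 + (-7) + 20 + ? → (3,4) = 26 − 3 = 23.
Main diagonal must total 26; the given cells sum to 39, so (3,3) = -13.
Using anti-diagonal: -10 + 29 + 5 + ? → (3,2) = 26 − 24 = 2.
From row 4, 26 − (5 + 17 + 20) gives (4,3) = -16.
Column 2: 8 + 2 + 17 + ? = 26, so (1,2) = -1.
Column 3 needs 26; the known cells sum to 0, so (1,3) = 26.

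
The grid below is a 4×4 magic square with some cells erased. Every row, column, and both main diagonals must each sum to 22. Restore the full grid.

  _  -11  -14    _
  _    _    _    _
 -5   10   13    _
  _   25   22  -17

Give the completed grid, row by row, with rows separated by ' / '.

28 -11 -14 19 / 7 -2 1 16 / -5 10 13 4 / -8 25 22 -17

From row 3, 22 − (-5 + 10 + 13) gives (3,4) = 4.
Row 4 must total 22; the given cells sum to 30, so (4,1) = -8.
Column 2: -11 + 10 + 25 + ? = 22, so (2,2) = -2.
Column 3 needs 22; the known cells sum to 21, so (2,3) = 1.
Using main diagonal: -2 + 13 + (-17) + ? → (1,1) = 22 − (-6) = 28.
Anti-diagonal: 1 + 10 + (-8) + ? = 22, so (1,4) = 19.
Using column 1: 28 + (-5) + (-8) + ? → (2,1) = 22 − 15 = 7.
Column 4 needs 22; the known cells sum to 6, so (2,4) = 16.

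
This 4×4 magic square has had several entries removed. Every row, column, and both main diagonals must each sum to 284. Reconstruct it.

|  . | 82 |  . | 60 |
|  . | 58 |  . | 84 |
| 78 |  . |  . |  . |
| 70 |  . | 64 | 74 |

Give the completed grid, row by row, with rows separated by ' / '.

Row 4: 70 + 64 + 74 + ? = 284, so (4,2) = 76.
The remaining cell in column 2 is (3,2) = 284 − 216 = 68.
The remaining cell in column 4 is (3,4) = 284 − 218 = 66.
Using anti-diagonal: 60 + 68 + 70 + ? → (2,3) = 284 − 198 = 86.
Using row 2: 58 + 86 + 84 + ? → (2,1) = 284 − 228 = 56.
Using row 3: 78 + 68 + 66 + ? → (3,3) = 284 − 212 = 72.
Column 1: 56 + 78 + 70 + ? = 284, so (1,1) = 80.
Using column 3: 86 + 72 + 64 + ? → (1,3) = 284 − 222 = 62.

80 82 62 60 / 56 58 86 84 / 78 68 72 66 / 70 76 64 74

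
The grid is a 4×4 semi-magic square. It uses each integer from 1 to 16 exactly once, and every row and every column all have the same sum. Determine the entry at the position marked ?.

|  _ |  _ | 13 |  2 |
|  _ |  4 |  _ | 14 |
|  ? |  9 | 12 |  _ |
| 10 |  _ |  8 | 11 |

6

The entries are 1 through 16, which sum to 136, so each line sums to 136/4 = 34.
Using row 4: 10 + 8 + 11 + ? → (4,2) = 34 − 29 = 5.
Column 2 must total 34; the given cells sum to 18, so (1,2) = 16.
Using column 3: 13 + 12 + 8 + ? → (2,3) = 34 − 33 = 1.
The remaining cell in column 4 is (3,4) = 34 − 27 = 7.
The remaining cell in row 1 is (1,1) = 34 − 31 = 3.
Row 2: 4 + 1 + 14 + ? = 34, so (2,1) = 15.
Row 3 must total 34; the given cells sum to 28, so (3,1) = 6.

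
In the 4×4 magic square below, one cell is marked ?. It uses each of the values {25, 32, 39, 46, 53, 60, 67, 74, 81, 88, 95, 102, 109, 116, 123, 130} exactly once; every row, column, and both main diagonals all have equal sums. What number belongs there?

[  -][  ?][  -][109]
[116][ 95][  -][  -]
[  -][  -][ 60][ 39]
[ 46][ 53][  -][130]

The 16 entries sum to 1240, so each line sums to 1240/4 = 310.
The remaining cell in row 4 is (4,3) = 310 − 229 = 81.
From column 4, 310 − (109 + 39 + 130) gives (2,4) = 32.
The remaining cell in main diagonal is (1,1) = 310 − 285 = 25.
Row 2: 116 + 95 + 32 + ? = 310, so (2,3) = 67.
Using column 1: 25 + 116 + 46 + ? → (3,1) = 310 − 187 = 123.
Column 3 needs 310; the known cells sum to 208, so (1,3) = 102.
Anti-diagonal needs 310; the known cells sum to 222, so (3,2) = 88.
Using row 1: 25 + 102 + 109 + ? → (1,2) = 310 − 236 = 74.

74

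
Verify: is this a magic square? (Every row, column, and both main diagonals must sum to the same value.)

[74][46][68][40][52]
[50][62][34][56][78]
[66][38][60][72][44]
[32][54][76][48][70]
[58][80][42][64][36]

Row 1: 74 + 46 + 68 + 40 + 52 = 280.
Row 2: 50 + 62 + 34 + 56 + 78 = 280.
Row 3: 66 + 38 + 60 + 72 + 44 = 280.
Row 4: 32 + 54 + 76 + 48 + 70 = 280.
Row 5: 58 + 80 + 42 + 64 + 36 = 280.
Column 1: 74 + 50 + 66 + 32 + 58 = 280.
Column 2: 46 + 62 + 38 + 54 + 80 = 280.
Column 3: 68 + 34 + 60 + 76 + 42 = 280.
Column 4: 40 + 56 + 72 + 48 + 64 = 280.
Column 5: 52 + 78 + 44 + 70 + 36 = 280.
Main diagonal: 74 + 62 + 60 + 48 + 36 = 280.
Anti-diagonal: 52 + 56 + 60 + 54 + 58 = 280.
All lines sum to 280.

Yes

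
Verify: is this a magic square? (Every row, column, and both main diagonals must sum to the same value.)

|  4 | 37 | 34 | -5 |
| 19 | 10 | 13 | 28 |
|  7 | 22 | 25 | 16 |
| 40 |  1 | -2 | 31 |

Row 1: 4 + 37 + 34 + (-5) = 70.
Row 2: 19 + 10 + 13 + 28 = 70.
Row 3: 7 + 22 + 25 + 16 = 70.
Row 4: 40 + 1 + (-2) + 31 = 70.
Column 1: 4 + 19 + 7 + 40 = 70.
Column 2: 37 + 10 + 22 + 1 = 70.
Column 3: 34 + 13 + 25 + (-2) = 70.
Column 4: -5 + 28 + 16 + 31 = 70.
Main diagonal: 4 + 10 + 25 + 31 = 70.
Anti-diagonal: -5 + 13 + 22 + 40 = 70.
All lines sum to 70.

Yes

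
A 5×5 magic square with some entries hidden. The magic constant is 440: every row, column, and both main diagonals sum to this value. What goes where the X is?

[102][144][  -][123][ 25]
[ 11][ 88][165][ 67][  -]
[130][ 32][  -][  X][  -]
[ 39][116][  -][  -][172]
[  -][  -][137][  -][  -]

151

Using row 1: 102 + 144 + 123 + 25 + ? → (1,3) = 440 − 394 = 46.
Using row 2: 11 + 88 + 165 + 67 + ? → (2,5) = 440 − 331 = 109.
Using column 1: 102 + 11 + 130 + 39 + ? → (5,1) = 440 − 282 = 158.
Using column 2: 144 + 88 + 32 + 116 + ? → (5,2) = 440 − 380 = 60.
The remaining cell in anti-diagonal is (3,3) = 440 − 366 = 74.
Column 3 needs 440; the known cells sum to 422, so (4,3) = 18.
From row 4, 440 − (39 + 116 + 18 + 172) gives (4,4) = 95.
The remaining cell in main diagonal is (5,5) = 440 − 359 = 81.
Row 5: 158 + 60 + 137 + 81 + ? = 440, so (5,4) = 4.
Column 4 must total 440; the given cells sum to 289, so (3,4) = 151.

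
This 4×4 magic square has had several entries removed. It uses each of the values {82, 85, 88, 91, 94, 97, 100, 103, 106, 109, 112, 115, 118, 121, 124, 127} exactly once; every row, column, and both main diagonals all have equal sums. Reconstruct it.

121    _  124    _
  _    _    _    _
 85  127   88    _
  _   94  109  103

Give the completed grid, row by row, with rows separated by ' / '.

The 16 entries sum to 1672, so each line sums to 1672/4 = 418.
Row 3: 85 + 127 + 88 + ? = 418, so (3,4) = 118.
Using row 4: 94 + 109 + 103 + ? → (4,1) = 418 − 306 = 112.
Using column 1: 121 + 85 + 112 + ? → (2,1) = 418 − 318 = 100.
Column 3: 124 + 88 + 109 + ? = 418, so (2,3) = 97.
Main diagonal: 121 + 88 + 103 + ? = 418, so (2,2) = 106.
Anti-diagonal needs 418; the known cells sum to 336, so (1,4) = 82.
Row 1 needs 418; the known cells sum to 327, so (1,2) = 91.
Using row 2: 100 + 106 + 97 + ? → (2,4) = 418 − 303 = 115.

121 91 124 82 / 100 106 97 115 / 85 127 88 118 / 112 94 109 103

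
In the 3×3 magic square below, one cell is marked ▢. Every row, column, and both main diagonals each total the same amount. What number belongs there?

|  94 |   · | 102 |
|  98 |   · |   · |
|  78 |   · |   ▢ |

Column 1 is complete and sums to 270; that is the magic constant.
Using row 1: 94 + 102 + ? → (1,2) = 270 − 196 = 74.
Anti-diagonal: 102 + 78 + ? = 270, so (2,2) = 90.
From row 2, 270 − (98 + 90) gives (2,3) = 82.
The remaining cell in column 2 is (3,2) = 270 − 164 = 106.
From column 3, 270 − (102 + 82) gives (3,3) = 86.

86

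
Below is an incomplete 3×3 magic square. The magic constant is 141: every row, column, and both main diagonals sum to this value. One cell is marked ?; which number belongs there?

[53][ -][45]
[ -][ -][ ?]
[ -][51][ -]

55

Row 1 needs 141; the known cells sum to 98, so (1,2) = 43.
Column 2 needs 141; the known cells sum to 94, so (2,2) = 47.
Main diagonal needs 141; the known cells sum to 100, so (3,3) = 41.
The remaining cell in anti-diagonal is (3,1) = 141 − 92 = 49.
Column 1 must total 141; the given cells sum to 102, so (2,1) = 39.
Using column 3: 45 + 41 + ? → (2,3) = 141 − 86 = 55.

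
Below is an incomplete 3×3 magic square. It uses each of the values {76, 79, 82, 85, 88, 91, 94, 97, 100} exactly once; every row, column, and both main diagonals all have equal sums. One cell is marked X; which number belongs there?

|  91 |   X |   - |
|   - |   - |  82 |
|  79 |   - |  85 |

76

The 9 entries sum to 792, so each line sums to 792/3 = 264.
The remaining cell in row 3 is (3,2) = 264 − 164 = 100.
From column 1, 264 − (91 + 79) gives (2,1) = 94.
Column 3 needs 264; the known cells sum to 167, so (1,3) = 97.
From main diagonal, 264 − (91 + 85) gives (2,2) = 88.
The remaining cell in row 1 is (1,2) = 264 − 188 = 76.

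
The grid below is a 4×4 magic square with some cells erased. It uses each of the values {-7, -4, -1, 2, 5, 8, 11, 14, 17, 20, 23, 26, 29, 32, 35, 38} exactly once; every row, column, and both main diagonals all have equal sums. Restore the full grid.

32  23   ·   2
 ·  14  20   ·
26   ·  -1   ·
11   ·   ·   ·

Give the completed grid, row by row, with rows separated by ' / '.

The 16 entries sum to 248, so each line sums to 248/4 = 62.
Row 1 needs 62; the known cells sum to 57, so (1,3) = 5.
Column 1: 32 + 26 + 11 + ? = 62, so (2,1) = -7.
The remaining cell in column 3 is (4,3) = 62 − 24 = 38.
Main diagonal must total 62; the given cells sum to 45, so (4,4) = 17.
Using anti-diagonal: 2 + 20 + 11 + ? → (3,2) = 62 − 33 = 29.
Row 2 must total 62; the given cells sum to 27, so (2,4) = 35.
Row 3 needs 62; the known cells sum to 54, so (3,4) = 8.
Row 4 must total 62; the given cells sum to 66, so (4,2) = -4.

32 23 5 2 / -7 14 20 35 / 26 29 -1 8 / 11 -4 38 17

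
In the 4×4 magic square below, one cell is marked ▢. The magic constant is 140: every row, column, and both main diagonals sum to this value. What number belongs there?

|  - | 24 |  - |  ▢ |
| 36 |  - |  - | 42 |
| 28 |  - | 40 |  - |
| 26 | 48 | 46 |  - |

44

Using row 4: 26 + 48 + 46 + ? → (4,4) = 140 − 120 = 20.
From column 1, 140 − (36 + 28 + 26) gives (1,1) = 50.
From main diagonal, 140 − (50 + 40 + 20) gives (2,2) = 30.
Row 2: 36 + 30 + 42 + ? = 140, so (2,3) = 32.
Column 2 must total 140; the given cells sum to 102, so (3,2) = 38.
The remaining cell in column 3 is (1,3) = 140 − 118 = 22.
Anti-diagonal must total 140; the given cells sum to 96, so (1,4) = 44.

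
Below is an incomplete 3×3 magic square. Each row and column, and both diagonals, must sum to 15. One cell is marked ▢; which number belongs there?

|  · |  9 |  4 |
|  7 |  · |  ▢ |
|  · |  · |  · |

From row 1, 15 − (9 + 4) gives (1,1) = 2.
Using column 1: 2 + 7 + ? → (3,1) = 15 − 9 = 6.
Anti-diagonal must total 15; the given cells sum to 10, so (2,2) = 5.
Row 2 needs 15; the known cells sum to 12, so (2,3) = 3.

3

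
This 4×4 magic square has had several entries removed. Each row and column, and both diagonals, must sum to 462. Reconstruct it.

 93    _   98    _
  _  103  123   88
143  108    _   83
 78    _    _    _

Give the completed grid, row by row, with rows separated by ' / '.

From row 2, 462 − (103 + 123 + 88) gives (2,1) = 148.
Using row 3: 143 + 108 + 83 + ? → (3,3) = 462 − 334 = 128.
Using column 3: 98 + 123 + 128 + ? → (4,3) = 462 − 349 = 113.
The remaining cell in main diagonal is (4,4) = 462 − 324 = 138.
Anti-diagonal must total 462; the given cells sum to 309, so (1,4) = 153.
Row 1 needs 462; the known cells sum to 344, so (1,2) = 118.
From row 4, 462 − (78 + 113 + 138) gives (4,2) = 133.

93 118 98 153 / 148 103 123 88 / 143 108 128 83 / 78 133 113 138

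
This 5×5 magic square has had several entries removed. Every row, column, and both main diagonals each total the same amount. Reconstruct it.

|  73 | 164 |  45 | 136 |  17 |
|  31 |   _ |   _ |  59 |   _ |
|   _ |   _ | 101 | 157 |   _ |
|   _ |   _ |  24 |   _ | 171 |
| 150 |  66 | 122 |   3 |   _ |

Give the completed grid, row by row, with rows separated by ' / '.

73 164 45 136 17 / 31 87 143 59 115 / 129 10 101 157 38 / 52 108 24 80 171 / 150 66 122 3 94

Row 1 is already complete: 73 + 164 + 45 + 136 + 17 = 435, so that is the magic constant.
From row 5, 435 − (150 + 66 + 122 + 3) gives (5,5) = 94.
Using column 3: 45 + 101 + 24 + 122 + ? → (2,3) = 435 − 292 = 143.
From column 4, 435 − (136 + 59 + 157 + 3) gives (4,4) = 80.
From main diagonal, 435 − (73 + 101 + 80 + 94) gives (2,2) = 87.
Using anti-diagonal: 17 + 59 + 101 + 150 + ? → (4,2) = 435 − 327 = 108.
Using row 2: 31 + 87 + 143 + 59 + ? → (2,5) = 435 − 320 = 115.
The remaining cell in row 4 is (4,1) = 435 − 383 = 52.
Column 1 needs 435; the known cells sum to 306, so (3,1) = 129.
Using column 2: 164 + 87 + 108 + 66 + ? → (3,2) = 435 − 425 = 10.
Column 5: 17 + 115 + 171 + 94 + ? = 435, so (3,5) = 38.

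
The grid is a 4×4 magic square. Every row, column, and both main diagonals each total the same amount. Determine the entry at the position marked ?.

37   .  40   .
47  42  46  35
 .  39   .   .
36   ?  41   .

45

Row 2 is complete and sums to 170; that is the magic constant.
Column 1: 37 + 47 + 36 + ? = 170, so (3,1) = 50.
Column 3 must total 170; the given cells sum to 127, so (3,3) = 43.
Main diagonal needs 170; the known cells sum to 122, so (4,4) = 48.
Anti-diagonal must total 170; the given cells sum to 121, so (1,4) = 49.
Using row 1: 37 + 40 + 49 + ? → (1,2) = 170 − 126 = 44.
Row 3 needs 170; the known cells sum to 132, so (3,4) = 38.
Row 4 must total 170; the given cells sum to 125, so (4,2) = 45.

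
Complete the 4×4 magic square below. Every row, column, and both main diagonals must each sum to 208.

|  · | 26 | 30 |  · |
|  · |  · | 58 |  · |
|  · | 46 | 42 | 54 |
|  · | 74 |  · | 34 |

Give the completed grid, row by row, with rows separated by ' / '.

Row 3: 46 + 42 + 54 + ? = 208, so (3,1) = 66.
Column 2: 26 + 46 + 74 + ? = 208, so (2,2) = 62.
From column 3, 208 − (30 + 58 + 42) gives (4,3) = 78.
From main diagonal, 208 − (62 + 42 + 34) gives (1,1) = 70.
Row 1: 70 + 26 + 30 + ? = 208, so (1,4) = 82.
Row 4: 74 + 78 + 34 + ? = 208, so (4,1) = 22.
Column 1: 70 + 66 + 22 + ? = 208, so (2,1) = 50.
Using column 4: 82 + 54 + 34 + ? → (2,4) = 208 − 170 = 38.

70 26 30 82 / 50 62 58 38 / 66 46 42 54 / 22 74 78 34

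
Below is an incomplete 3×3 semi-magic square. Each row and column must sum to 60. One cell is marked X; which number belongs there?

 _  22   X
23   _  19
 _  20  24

17

From row 2, 60 − (23 + 19) gives (2,2) = 18.
Using row 3: 20 + 24 + ? → (3,1) = 60 − 44 = 16.
The remaining cell in column 1 is (1,1) = 60 − 39 = 21.
Column 3 needs 60; the known cells sum to 43, so (1,3) = 17.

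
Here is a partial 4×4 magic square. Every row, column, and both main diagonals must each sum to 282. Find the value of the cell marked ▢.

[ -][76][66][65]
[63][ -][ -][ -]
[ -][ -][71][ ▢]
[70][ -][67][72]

Using row 1: 76 + 66 + 65 + ? → (1,1) = 282 − 207 = 75.
Row 4 needs 282; the known cells sum to 209, so (4,2) = 73.
Using column 1: 75 + 63 + 70 + ? → (3,1) = 282 − 208 = 74.
The remaining cell in column 3 is (2,3) = 282 − 204 = 78.
Main diagonal: 75 + 71 + 72 + ? = 282, so (2,2) = 64.
The remaining cell in anti-diagonal is (3,2) = 282 − 213 = 69.
Row 2: 63 + 64 + 78 + ? = 282, so (2,4) = 77.
The remaining cell in row 3 is (3,4) = 282 − 214 = 68.

68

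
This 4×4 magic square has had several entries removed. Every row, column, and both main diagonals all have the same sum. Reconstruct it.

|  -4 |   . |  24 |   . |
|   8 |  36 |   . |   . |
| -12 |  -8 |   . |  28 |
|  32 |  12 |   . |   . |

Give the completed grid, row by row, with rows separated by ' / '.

Column 1 is already complete: -4 + 8 + -12 + 32 = 24, so that is the magic constant.
Using row 3: -12 + (-8) + 28 + ? → (3,3) = 24 − 8 = 16.
The remaining cell in column 2 is (1,2) = 24 − 40 = -16.
The remaining cell in main diagonal is (4,4) = 24 − 48 = -24.
Using row 1: -4 + (-16) + 24 + ? → (1,4) = 24 − 4 = 20.
Row 4 needs 24; the known cells sum to 20, so (4,3) = 4.
Column 3: 24 + 16 + 4 + ? = 24, so (2,3) = -20.
The remaining cell in column 4 is (2,4) = 24 − 24 = 0.

-4 -16 24 20 / 8 36 -20 0 / -12 -8 16 28 / 32 12 4 -24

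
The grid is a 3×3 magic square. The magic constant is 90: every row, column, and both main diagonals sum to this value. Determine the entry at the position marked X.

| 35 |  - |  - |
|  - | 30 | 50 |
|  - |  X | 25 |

20

Row 2: 30 + 50 + ? = 90, so (2,1) = 10.
Column 1 needs 90; the known cells sum to 45, so (3,1) = 45.
From column 3, 90 − (50 + 25) gives (1,3) = 15.
Row 1: 35 + 15 + ? = 90, so (1,2) = 40.
Row 3 needs 90; the known cells sum to 70, so (3,2) = 20.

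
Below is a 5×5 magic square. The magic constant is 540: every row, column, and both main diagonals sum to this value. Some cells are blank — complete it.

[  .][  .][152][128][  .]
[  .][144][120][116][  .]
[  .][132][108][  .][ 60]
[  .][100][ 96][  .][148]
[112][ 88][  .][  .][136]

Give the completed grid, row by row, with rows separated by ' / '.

Column 2 must total 540; the given cells sum to 464, so (1,2) = 76.
Column 3 needs 540; the known cells sum to 476, so (5,3) = 64.
Anti-diagonal must total 540; the given cells sum to 436, so (1,5) = 104.
From row 1, 540 − (76 + 152 + 128 + 104) gives (1,1) = 80.
The remaining cell in row 5 is (5,4) = 540 − 400 = 140.
Using column 5: 104 + 60 + 148 + 136 + ? → (2,5) = 540 − 448 = 92.
From main diagonal, 540 − (80 + 144 + 108 + 136) gives (4,4) = 72.
The remaining cell in row 2 is (2,1) = 540 − 472 = 68.
From row 4, 540 − (100 + 96 + 72 + 148) gives (4,1) = 124.
From column 1, 540 − (80 + 68 + 124 + 112) gives (3,1) = 156.
From column 4, 540 − (128 + 116 + 72 + 140) gives (3,4) = 84.

80 76 152 128 104 / 68 144 120 116 92 / 156 132 108 84 60 / 124 100 96 72 148 / 112 88 64 140 136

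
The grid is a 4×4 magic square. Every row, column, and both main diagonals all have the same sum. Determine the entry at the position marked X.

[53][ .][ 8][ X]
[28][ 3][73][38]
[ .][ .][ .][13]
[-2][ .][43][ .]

Row 2 is complete and sums to 142; that is the magic constant.
The remaining cell in column 1 is (3,1) = 142 − 79 = 63.
Column 3: 8 + 73 + 43 + ? = 142, so (3,3) = 18.
Main diagonal must total 142; the given cells sum to 74, so (4,4) = 68.
Using row 3: 63 + 18 + 13 + ? → (3,2) = 142 − 94 = 48.
Row 4: -2 + 43 + 68 + ? = 142, so (4,2) = 33.
Column 2 must total 142; the given cells sum to 84, so (1,2) = 58.
The remaining cell in column 4 is (1,4) = 142 − 119 = 23.

23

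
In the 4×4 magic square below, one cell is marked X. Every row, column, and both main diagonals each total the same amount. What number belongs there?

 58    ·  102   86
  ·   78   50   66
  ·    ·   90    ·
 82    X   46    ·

Column 3 is complete and sums to 288; that is the magic constant.
Row 1 must total 288; the given cells sum to 246, so (1,2) = 42.
From row 2, 288 − (78 + 50 + 66) gives (2,1) = 94.
From column 1, 288 − (58 + 94 + 82) gives (3,1) = 54.
Main diagonal must total 288; the given cells sum to 226, so (4,4) = 62.
From anti-diagonal, 288 − (86 + 50 + 82) gives (3,2) = 70.
The remaining cell in row 3 is (3,4) = 288 − 214 = 74.
Row 4 must total 288; the given cells sum to 190, so (4,2) = 98.

98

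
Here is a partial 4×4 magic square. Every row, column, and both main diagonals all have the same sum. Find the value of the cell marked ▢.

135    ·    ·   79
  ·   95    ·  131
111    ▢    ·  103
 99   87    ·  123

139

Column 4 is complete and sums to 436; that is the magic constant.
From row 4, 436 − (99 + 87 + 123) gives (4,3) = 127.
The remaining cell in column 1 is (2,1) = 436 − 345 = 91.
Using main diagonal: 135 + 95 + 123 + ? → (3,3) = 436 − 353 = 83.
Row 2 needs 436; the known cells sum to 317, so (2,3) = 119.
From row 3, 436 − (111 + 83 + 103) gives (3,2) = 139.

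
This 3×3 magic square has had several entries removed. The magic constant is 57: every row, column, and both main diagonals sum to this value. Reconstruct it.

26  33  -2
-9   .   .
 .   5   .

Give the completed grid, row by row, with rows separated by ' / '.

Column 1 needs 57; the known cells sum to 17, so (3,1) = 40.
Column 2: 33 + 5 + ? = 57, so (2,2) = 19.
Main diagonal must total 57; the given cells sum to 45, so (3,3) = 12.
Row 2 needs 57; the known cells sum to 10, so (2,3) = 47.

26 33 -2 / -9 19 47 / 40 5 12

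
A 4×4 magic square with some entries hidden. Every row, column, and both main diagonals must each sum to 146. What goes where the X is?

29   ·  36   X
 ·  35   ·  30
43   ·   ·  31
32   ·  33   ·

Column 1 must total 146; the given cells sum to 104, so (2,1) = 42.
From row 2, 146 − (42 + 35 + 30) gives (2,3) = 39.
Column 3: 36 + 39 + 33 + ? = 146, so (3,3) = 38.
Main diagonal must total 146; the given cells sum to 102, so (4,4) = 44.
Row 3 needs 146; the known cells sum to 112, so (3,2) = 34.
Row 4 needs 146; the known cells sum to 109, so (4,2) = 37.
From column 2, 146 − (35 + 34 + 37) gives (1,2) = 40.
Column 4 needs 146; the known cells sum to 105, so (1,4) = 41.

41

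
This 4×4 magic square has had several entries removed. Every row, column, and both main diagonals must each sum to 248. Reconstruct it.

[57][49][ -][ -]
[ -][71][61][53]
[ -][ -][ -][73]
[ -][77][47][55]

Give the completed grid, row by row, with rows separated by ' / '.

Using row 2: 71 + 61 + 53 + ? → (2,1) = 248 − 185 = 63.
From row 4, 248 − (77 + 47 + 55) gives (4,1) = 69.
Column 1: 57 + 63 + 69 + ? = 248, so (3,1) = 59.
Using column 2: 49 + 71 + 77 + ? → (3,2) = 248 − 197 = 51.
Column 4 must total 248; the given cells sum to 181, so (1,4) = 67.
Main diagonal must total 248; the given cells sum to 183, so (3,3) = 65.
Row 1 must total 248; the given cells sum to 173, so (1,3) = 75.

57 49 75 67 / 63 71 61 53 / 59 51 65 73 / 69 77 47 55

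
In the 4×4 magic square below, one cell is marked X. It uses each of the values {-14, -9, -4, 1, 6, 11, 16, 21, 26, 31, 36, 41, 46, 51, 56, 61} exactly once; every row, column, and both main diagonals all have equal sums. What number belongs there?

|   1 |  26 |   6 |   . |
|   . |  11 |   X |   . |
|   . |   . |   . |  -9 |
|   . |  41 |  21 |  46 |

31

The 16 entries sum to 376, so each line sums to 376/4 = 94.
Row 1 must total 94; the given cells sum to 33, so (1,4) = 61.
The remaining cell in row 4 is (4,1) = 94 − 108 = -14.
Using column 2: 26 + 11 + 41 + ? → (3,2) = 94 − 78 = 16.
Column 4: 61 + (-9) + 46 + ? = 94, so (2,4) = -4.
Using main diagonal: 1 + 11 + 46 + ? → (3,3) = 94 − 58 = 36.
Anti-diagonal must total 94; the given cells sum to 63, so (2,3) = 31.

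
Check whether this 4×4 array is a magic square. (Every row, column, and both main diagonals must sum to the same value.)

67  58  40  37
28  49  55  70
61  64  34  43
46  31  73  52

Row 1: 67 + 58 + 40 + 37 = 202.
Row 2: 28 + 49 + 55 + 70 = 202.
Row 3: 61 + 64 + 34 + 43 = 202.
Row 4: 46 + 31 + 73 + 52 = 202.
Column 1: 67 + 28 + 61 + 46 = 202.
Column 2: 58 + 49 + 64 + 31 = 202.
Column 3: 40 + 55 + 34 + 73 = 202.
Column 4: 37 + 70 + 43 + 52 = 202.
Main diagonal: 67 + 49 + 34 + 52 = 202.
Anti-diagonal: 37 + 55 + 64 + 46 = 202.
All lines sum to 202.

Yes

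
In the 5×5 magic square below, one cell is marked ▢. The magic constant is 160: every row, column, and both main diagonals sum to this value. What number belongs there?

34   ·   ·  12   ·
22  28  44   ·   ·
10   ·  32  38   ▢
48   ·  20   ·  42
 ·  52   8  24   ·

Using column 1: 34 + 22 + 10 + 48 + ? → (5,1) = 160 − 114 = 46.
The remaining cell in column 3 is (1,3) = 160 − 104 = 56.
Row 5 must total 160; the given cells sum to 130, so (5,5) = 30.
Main diagonal must total 160; the given cells sum to 124, so (4,4) = 36.
Row 4: 48 + 20 + 36 + 42 + ? = 160, so (4,2) = 14.
Column 4 must total 160; the given cells sum to 110, so (2,4) = 50.
Anti-diagonal: 50 + 32 + 14 + 46 + ? = 160, so (1,5) = 18.
Row 1 must total 160; the given cells sum to 120, so (1,2) = 40.
Using row 2: 22 + 28 + 44 + 50 + ? → (2,5) = 160 − 144 = 16.
The remaining cell in column 2 is (3,2) = 160 − 134 = 26.
The remaining cell in column 5 is (3,5) = 160 − 106 = 54.

54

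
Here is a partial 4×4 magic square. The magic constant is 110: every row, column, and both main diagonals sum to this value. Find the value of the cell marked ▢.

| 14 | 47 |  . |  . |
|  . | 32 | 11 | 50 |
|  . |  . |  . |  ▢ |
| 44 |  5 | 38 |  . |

From row 2, 110 − (32 + 11 + 50) gives (2,1) = 17.
Row 4 must total 110; the given cells sum to 87, so (4,4) = 23.
The remaining cell in column 1 is (3,1) = 110 − 75 = 35.
Column 2: 47 + 32 + 5 + ? = 110, so (3,2) = 26.
The remaining cell in main diagonal is (3,3) = 110 − 69 = 41.
From anti-diagonal, 110 − (11 + 26 + 44) gives (1,4) = 29.
Row 1: 14 + 47 + 29 + ? = 110, so (1,3) = 20.
Using row 3: 35 + 26 + 41 + ? → (3,4) = 110 − 102 = 8.

8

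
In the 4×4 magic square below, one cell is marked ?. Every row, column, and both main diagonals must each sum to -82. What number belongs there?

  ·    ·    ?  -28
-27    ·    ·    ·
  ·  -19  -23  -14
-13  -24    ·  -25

-17

Row 3 must total -82; the given cells sum to -56, so (3,1) = -26.
From row 4, -82 − (-13 + (-24) + (-25)) gives (4,3) = -20.
Using column 1: -27 + (-26) + (-13) + ? → (1,1) = -82 − (-66) = -16.
Column 4 must total -82; the given cells sum to -67, so (2,4) = -15.
The remaining cell in main diagonal is (2,2) = -82 − (-64) = -18.
Anti-diagonal needs -82; the known cells sum to -60, so (2,3) = -22.
Using column 2: -18 + (-19) + (-24) + ? → (1,2) = -82 − (-61) = -21.
Column 3: -22 + (-23) + (-20) + ? = -82, so (1,3) = -17.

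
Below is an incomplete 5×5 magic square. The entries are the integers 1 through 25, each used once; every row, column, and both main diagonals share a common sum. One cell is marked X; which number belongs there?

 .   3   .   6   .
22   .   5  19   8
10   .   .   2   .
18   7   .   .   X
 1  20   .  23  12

4

The entries are 1 through 25, which sum to 325, so each line sums to 325/5 = 65.
From row 2, 65 − (22 + 5 + 19 + 8) gives (2,2) = 11.
Row 5 must total 65; the given cells sum to 56, so (5,3) = 9.
Column 1 must total 65; the given cells sum to 51, so (1,1) = 14.
From column 2, 65 − (3 + 11 + 7 + 20) gives (3,2) = 24.
The remaining cell in column 4 is (4,4) = 65 − 50 = 15.
Using main diagonal: 14 + 11 + 15 + 12 + ? → (3,3) = 65 − 52 = 13.
Anti-diagonal: 19 + 13 + 7 + 1 + ? = 65, so (1,5) = 25.
Row 1: 14 + 3 + 6 + 25 + ? = 65, so (1,3) = 17.
Using row 3: 10 + 24 + 13 + 2 + ? → (3,5) = 65 − 49 = 16.
Using column 3: 17 + 5 + 13 + 9 + ? → (4,3) = 65 − 44 = 21.
Column 5 needs 65; the known cells sum to 61, so (4,5) = 4.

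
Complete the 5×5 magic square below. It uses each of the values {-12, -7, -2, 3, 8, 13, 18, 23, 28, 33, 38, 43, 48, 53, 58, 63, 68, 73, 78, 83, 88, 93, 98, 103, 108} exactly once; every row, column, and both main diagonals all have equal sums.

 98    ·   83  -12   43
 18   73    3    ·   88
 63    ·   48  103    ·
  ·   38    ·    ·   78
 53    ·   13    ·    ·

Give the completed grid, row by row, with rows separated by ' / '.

98 28 83 -12 43 / 18 73 3 58 88 / 63 -7 48 103 33 / 8 38 93 23 78 / 53 108 13 68 -2

The 25 entries sum to 1200, so each line sums to 1200/5 = 240.
Row 1 needs 240; the known cells sum to 212, so (1,2) = 28.
The remaining cell in row 2 is (2,4) = 240 − 182 = 58.
Column 1 needs 240; the known cells sum to 232, so (4,1) = 8.
Column 3 needs 240; the known cells sum to 147, so (4,3) = 93.
From row 4, 240 − (8 + 38 + 93 + 78) gives (4,4) = 23.
Column 4 needs 240; the known cells sum to 172, so (5,4) = 68.
Main diagonal needs 240; the known cells sum to 242, so (5,5) = -2.
From row 5, 240 − (53 + 13 + 68 + (-2)) gives (5,2) = 108.
Column 2: 28 + 73 + 38 + 108 + ? = 240, so (3,2) = -7.
Column 5 needs 240; the known cells sum to 207, so (3,5) = 33.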